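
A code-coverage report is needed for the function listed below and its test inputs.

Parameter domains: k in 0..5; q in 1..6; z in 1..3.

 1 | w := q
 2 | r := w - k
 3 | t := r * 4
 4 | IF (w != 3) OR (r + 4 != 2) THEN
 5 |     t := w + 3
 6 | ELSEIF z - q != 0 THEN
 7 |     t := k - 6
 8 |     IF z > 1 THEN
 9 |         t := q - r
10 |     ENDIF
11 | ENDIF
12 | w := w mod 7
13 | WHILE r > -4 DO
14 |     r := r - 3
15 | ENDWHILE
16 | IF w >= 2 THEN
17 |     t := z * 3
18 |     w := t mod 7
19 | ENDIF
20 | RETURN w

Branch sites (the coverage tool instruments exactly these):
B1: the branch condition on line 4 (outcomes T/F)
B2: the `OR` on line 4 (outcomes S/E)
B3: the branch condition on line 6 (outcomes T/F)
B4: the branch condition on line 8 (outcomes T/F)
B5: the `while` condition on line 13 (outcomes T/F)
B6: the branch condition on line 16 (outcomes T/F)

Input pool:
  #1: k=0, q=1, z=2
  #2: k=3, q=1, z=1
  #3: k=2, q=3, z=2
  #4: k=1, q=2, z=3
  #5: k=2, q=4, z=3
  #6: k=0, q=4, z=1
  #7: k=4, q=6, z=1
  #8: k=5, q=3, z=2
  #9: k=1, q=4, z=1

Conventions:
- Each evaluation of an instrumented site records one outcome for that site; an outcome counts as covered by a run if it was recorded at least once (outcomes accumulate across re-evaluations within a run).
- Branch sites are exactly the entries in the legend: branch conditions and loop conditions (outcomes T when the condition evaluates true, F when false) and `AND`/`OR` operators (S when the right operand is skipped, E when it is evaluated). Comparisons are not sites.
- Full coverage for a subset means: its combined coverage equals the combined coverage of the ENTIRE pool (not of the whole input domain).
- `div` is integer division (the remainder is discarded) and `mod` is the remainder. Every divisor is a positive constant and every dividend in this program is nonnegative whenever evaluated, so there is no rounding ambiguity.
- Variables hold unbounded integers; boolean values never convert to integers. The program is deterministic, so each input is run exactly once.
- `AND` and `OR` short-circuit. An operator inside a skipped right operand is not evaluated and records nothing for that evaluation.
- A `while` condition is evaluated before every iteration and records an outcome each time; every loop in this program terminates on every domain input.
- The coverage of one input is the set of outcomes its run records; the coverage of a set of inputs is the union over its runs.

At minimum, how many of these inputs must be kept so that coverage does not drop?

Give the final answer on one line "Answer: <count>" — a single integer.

#1 (k=0, q=1, z=2) -> covered: B1=T, B2=S, B5=T, B5=F, B6=F
#2 (k=3, q=1, z=1) -> covered: B1=T, B2=S, B5=T, B5=F, B6=F
#3 (k=2, q=3, z=2) -> covered: B1=T, B2=E, B5=T, B5=F, B6=T
#4 (k=1, q=2, z=3) -> covered: B1=T, B2=S, B5=T, B5=F, B6=T
#5 (k=2, q=4, z=3) -> covered: B1=T, B2=S, B5=T, B5=F, B6=T
#6 (k=0, q=4, z=1) -> covered: B1=T, B2=S, B5=T, B5=F, B6=T
#7 (k=4, q=6, z=1) -> covered: B1=T, B2=S, B5=T, B5=F, B6=T
#8 (k=5, q=3, z=2) -> covered: B1=F, B2=E, B3=T, B4=T, B5=T, B5=F, B6=T
#9 (k=1, q=4, z=1) -> covered: B1=T, B2=S, B5=T, B5=F, B6=T
the full pool covers 10 outcomes: B1=T, B1=F, B2=S, B2=E, B3=T, B4=T, B5=T, B5=F, B6=T, B6=F
size 1 is not enough: best union over all size-1 subsets is 7/10
the canonical winner is {1, 8}: size 2, full 10-outcome coverage, earliest index list among size-2 covers

Answer: 2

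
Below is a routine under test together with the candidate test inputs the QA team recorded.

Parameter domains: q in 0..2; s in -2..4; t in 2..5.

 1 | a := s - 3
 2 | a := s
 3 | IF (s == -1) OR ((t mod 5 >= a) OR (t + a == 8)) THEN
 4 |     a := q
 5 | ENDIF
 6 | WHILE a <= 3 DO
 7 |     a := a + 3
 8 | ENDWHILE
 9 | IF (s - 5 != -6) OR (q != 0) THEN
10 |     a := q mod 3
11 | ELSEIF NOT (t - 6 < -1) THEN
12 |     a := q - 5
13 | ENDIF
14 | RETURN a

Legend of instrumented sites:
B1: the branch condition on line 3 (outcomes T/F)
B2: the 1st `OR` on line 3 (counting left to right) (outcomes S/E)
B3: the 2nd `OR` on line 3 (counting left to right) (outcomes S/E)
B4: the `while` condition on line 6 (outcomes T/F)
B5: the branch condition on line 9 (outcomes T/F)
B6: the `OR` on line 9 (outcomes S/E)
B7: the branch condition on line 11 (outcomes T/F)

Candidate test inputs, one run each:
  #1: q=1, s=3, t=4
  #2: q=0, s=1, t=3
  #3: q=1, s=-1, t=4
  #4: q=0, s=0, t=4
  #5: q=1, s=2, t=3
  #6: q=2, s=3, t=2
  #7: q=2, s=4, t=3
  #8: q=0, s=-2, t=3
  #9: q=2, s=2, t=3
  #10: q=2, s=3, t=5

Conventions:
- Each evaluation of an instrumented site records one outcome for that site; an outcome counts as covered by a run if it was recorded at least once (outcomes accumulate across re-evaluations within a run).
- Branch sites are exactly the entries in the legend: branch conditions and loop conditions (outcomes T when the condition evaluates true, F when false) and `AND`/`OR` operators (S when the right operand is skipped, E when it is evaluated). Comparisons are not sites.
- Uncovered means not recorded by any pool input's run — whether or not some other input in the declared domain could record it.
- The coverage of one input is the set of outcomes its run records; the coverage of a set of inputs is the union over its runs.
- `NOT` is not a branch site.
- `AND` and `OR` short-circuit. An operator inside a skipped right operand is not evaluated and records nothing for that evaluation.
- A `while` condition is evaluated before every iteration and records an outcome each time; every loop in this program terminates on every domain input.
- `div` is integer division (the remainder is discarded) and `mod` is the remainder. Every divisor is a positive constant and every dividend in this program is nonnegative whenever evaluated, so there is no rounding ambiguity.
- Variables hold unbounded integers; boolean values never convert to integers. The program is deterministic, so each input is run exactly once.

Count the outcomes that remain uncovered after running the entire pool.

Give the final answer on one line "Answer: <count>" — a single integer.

input #1 (q=1, s=3, t=4): events B2->E, B3->S, B1->T, B4->T, B4->F, B6->S, B5->T; covers B1=T, B2=E, B3=S, B4=T, B4=F, B5=T, B6=S
input #2 (q=0, s=1, t=3): events B2->E, B3->S, B1->T, B4->T, B4->T, B4->F, B6->S, B5->T; covers B1=T, B2=E, B3=S, B4=T, B4=F, B5=T, B6=S
input #3 (q=1, s=-1, t=4): events B2->S, B1->T, B4->T, B4->F, B6->E, B5->T; covers B1=T, B2=S, B4=T, B4=F, B5=T, B6=E
input #4 (q=0, s=0, t=4): events B2->E, B3->S, B1->T, B4->T, B4->T, B4->F, B6->S, B5->T; covers B1=T, B2=E, B3=S, B4=T, B4=F, B5=T, B6=S
input #5 (q=1, s=2, t=3): events B2->E, B3->S, B1->T, B4->T, B4->F, B6->S, B5->T; covers B1=T, B2=E, B3=S, B4=T, B4=F, B5=T, B6=S
input #6 (q=2, s=3, t=2): events B2->E, B3->E, B1->F, B4->T, B4->F, B6->S, B5->T; covers B1=F, B2=E, B3=E, B4=T, B4=F, B5=T, B6=S
input #7 (q=2, s=4, t=3): events B2->E, B3->E, B1->F, B4->F, B6->S, B5->T; covers B1=F, B2=E, B3=E, B4=F, B5=T, B6=S
input #8 (q=0, s=-2, t=3): events B2->E, B3->S, B1->T, B4->T, B4->T, B4->F, B6->S, B5->T; covers B1=T, B2=E, B3=S, B4=T, B4=F, B5=T, B6=S
input #9 (q=2, s=2, t=3): events B2->E, B3->S, B1->T, B4->T, B4->F, B6->S, B5->T; covers B1=T, B2=E, B3=S, B4=T, B4=F, B5=T, B6=S
input #10 (q=2, s=3, t=5): events B2->E, B3->E, B1->T, B4->T, B4->F, B6->S, B5->T; covers B1=T, B2=E, B3=E, B4=T, B4=F, B5=T, B6=S
union over the pool: B1=T, B1=F, B2=S, B2=E, B3=S, B3=E, B4=T, B4=F, B5=T, B6=S, B6=E
uncovered (3 of 14): B5=F, B7=T, B7=F

Answer: 3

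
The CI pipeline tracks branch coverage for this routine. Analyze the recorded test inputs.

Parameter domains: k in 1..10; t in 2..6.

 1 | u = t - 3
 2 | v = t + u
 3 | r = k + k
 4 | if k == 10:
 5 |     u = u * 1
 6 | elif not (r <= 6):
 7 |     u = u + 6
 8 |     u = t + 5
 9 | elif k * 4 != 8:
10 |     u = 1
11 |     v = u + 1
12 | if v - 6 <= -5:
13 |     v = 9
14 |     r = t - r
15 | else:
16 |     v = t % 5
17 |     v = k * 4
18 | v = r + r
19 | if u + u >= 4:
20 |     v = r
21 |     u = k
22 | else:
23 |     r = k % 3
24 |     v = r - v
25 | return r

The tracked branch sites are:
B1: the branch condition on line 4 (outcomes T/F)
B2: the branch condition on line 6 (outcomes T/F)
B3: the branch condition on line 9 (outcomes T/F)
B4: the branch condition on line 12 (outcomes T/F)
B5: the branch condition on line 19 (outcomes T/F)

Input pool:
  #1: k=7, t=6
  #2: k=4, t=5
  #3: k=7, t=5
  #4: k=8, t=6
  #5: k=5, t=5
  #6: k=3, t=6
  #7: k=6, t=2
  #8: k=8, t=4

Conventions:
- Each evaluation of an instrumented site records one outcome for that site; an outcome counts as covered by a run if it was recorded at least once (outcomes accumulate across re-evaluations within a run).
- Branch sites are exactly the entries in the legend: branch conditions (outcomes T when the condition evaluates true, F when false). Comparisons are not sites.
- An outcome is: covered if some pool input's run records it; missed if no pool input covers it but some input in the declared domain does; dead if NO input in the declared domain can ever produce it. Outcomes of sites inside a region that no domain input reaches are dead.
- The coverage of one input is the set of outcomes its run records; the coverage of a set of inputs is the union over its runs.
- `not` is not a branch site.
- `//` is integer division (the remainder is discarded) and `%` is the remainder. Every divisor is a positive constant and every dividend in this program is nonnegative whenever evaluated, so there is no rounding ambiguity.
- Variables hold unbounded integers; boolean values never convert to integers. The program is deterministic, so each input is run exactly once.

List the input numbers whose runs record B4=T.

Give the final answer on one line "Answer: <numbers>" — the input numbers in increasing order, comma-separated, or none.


input #1 (k=7, t=6): does not produce B4=T
input #2 (k=4, t=5): does not produce B4=T
input #3 (k=7, t=5): does not produce B4=T
input #4 (k=8, t=6): does not produce B4=T
input #5 (k=5, t=5): does not produce B4=T
input #6 (k=3, t=6): does not produce B4=T
input #7 (k=6, t=2): produces B4=T
input #8 (k=8, t=4): does not produce B4=T
Answer: 7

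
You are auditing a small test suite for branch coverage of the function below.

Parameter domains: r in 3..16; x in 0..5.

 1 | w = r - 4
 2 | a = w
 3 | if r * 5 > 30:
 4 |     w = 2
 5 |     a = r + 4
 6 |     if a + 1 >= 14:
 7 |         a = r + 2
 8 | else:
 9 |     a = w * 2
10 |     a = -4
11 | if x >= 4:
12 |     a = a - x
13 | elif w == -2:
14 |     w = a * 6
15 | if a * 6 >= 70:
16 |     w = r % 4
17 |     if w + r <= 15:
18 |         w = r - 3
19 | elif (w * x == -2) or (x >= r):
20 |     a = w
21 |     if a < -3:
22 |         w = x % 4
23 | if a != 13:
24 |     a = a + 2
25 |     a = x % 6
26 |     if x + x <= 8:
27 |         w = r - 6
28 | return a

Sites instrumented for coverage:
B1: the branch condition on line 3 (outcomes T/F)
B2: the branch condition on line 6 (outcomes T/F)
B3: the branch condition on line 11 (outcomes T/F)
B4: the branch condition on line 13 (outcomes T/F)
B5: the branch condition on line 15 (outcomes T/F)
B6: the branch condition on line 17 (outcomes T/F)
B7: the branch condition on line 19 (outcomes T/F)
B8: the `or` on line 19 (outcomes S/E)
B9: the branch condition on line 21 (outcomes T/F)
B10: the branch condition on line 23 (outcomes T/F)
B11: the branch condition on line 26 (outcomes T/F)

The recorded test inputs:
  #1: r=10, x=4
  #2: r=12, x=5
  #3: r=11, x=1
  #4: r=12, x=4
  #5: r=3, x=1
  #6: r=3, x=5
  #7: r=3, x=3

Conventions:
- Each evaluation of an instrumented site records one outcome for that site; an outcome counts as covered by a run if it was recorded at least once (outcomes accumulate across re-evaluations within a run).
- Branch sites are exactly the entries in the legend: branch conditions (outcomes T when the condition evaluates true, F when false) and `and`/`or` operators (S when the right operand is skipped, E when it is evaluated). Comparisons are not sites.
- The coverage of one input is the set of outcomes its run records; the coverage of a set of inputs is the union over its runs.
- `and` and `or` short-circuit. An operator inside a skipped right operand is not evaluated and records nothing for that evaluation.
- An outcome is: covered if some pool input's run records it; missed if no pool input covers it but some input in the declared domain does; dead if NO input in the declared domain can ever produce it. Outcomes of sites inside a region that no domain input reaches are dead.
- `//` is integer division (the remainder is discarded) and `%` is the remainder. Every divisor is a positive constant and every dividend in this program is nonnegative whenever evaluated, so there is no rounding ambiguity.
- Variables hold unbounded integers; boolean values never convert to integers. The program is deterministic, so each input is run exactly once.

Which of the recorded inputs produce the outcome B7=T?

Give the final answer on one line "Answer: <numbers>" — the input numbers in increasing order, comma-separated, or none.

input #1 (r=10, x=4): does not record B7=T
input #2 (r=12, x=5): does not record B7=T
input #3 (r=11, x=1): does not record B7=T
input #4 (r=12, x=4): does not record B7=T
input #5 (r=3, x=1): does not record B7=T
input #6 (r=3, x=5): records B7=T
input #7 (r=3, x=3): records B7=T

Answer: 6, 7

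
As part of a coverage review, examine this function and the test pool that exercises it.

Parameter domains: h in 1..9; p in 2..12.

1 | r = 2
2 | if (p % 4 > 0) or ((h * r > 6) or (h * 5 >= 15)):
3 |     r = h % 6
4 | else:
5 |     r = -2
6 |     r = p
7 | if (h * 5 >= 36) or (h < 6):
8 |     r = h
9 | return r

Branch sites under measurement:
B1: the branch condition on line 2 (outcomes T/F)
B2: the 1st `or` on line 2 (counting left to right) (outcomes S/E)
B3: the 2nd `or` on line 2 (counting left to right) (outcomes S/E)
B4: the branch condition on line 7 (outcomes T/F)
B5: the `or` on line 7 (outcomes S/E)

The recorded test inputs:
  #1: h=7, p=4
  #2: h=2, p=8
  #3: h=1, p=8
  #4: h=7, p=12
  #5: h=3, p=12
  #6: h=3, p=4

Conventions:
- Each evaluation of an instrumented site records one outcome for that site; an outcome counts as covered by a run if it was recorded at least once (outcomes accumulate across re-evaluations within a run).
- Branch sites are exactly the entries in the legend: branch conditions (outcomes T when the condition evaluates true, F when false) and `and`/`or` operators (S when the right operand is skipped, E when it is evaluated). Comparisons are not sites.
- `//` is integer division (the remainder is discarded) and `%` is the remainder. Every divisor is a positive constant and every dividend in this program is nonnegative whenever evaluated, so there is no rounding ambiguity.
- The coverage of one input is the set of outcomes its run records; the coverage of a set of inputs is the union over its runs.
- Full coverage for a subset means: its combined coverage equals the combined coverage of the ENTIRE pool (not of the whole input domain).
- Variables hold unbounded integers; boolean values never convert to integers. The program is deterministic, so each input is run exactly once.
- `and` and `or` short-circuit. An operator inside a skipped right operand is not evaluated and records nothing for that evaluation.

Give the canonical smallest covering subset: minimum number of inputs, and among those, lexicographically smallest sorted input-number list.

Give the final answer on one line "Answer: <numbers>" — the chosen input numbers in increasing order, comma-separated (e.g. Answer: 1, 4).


input #1, h=7, p=4: outcomes B1=T, B2=E, B3=S, B4=F, B5=E
input #2, h=2, p=8: outcomes B1=F, B2=E, B3=E, B4=T, B5=E
input #3, h=1, p=8: outcomes B1=F, B2=E, B3=E, B4=T, B5=E
input #4, h=7, p=12: outcomes B1=T, B2=E, B3=S, B4=F, B5=E
input #5, h=3, p=12: outcomes B1=T, B2=E, B3=E, B4=T, B5=E
input #6, h=3, p=4: outcomes B1=T, B2=E, B3=E, B4=T, B5=E
pool-wide coverage (8 outcomes): B1=T, B1=F, B2=E, B3=S, B3=E, B4=T, B4=F, B5=E
no size-1 subset reaches all 8 outcomes (best union: 5/8)
size 2: inputs {1, 2} cover all 8 outcomes, and no lexicographically smaller subset of this size does
Answer: 1, 2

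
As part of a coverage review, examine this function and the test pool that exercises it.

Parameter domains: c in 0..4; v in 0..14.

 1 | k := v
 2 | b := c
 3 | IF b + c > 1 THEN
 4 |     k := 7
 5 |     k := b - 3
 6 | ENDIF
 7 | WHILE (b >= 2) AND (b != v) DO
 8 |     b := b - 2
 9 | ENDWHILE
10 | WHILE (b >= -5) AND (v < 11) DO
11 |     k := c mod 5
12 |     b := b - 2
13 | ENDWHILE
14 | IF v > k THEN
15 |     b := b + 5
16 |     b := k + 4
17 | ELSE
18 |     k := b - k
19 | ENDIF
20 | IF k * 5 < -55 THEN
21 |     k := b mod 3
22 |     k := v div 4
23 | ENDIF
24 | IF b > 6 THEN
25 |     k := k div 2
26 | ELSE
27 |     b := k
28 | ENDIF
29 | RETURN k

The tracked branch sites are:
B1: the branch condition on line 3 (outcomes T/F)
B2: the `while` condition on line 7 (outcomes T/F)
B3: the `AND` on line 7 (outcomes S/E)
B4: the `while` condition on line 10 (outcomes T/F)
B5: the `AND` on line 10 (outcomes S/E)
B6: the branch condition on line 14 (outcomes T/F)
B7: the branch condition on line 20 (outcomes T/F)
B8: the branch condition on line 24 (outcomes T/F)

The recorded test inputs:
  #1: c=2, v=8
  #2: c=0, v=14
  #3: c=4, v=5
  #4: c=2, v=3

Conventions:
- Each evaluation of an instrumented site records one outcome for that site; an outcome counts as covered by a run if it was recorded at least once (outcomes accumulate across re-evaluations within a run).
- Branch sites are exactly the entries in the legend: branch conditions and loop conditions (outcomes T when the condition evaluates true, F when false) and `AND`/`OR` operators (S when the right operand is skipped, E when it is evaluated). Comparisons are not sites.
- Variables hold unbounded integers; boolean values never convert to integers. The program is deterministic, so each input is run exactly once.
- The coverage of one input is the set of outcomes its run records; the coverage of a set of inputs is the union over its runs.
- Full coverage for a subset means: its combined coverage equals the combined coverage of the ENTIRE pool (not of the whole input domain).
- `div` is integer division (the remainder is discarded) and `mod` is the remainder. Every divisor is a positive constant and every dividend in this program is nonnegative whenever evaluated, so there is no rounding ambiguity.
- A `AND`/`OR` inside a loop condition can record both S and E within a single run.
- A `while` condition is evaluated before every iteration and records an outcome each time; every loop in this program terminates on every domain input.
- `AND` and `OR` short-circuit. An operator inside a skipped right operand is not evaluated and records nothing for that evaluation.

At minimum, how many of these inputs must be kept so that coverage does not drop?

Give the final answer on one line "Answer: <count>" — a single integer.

test 1 (c=2, v=8) fires B1->T, B3->E, B2->T, B3->S, B2->F, B5->E, B4->T, B5->E, B4->T, B5->E, B4->T, B5->S, B4->F, B6->T, ...; hits B1=T, B2=T, B2=F, B3=S, B3=E, B4=T, B4=F, B5=S, B5=E, B6=T, B7=F, B8=F
test 2 (c=0, v=14) fires B1->F, B3->S, B2->F, B5->E, B4->F, B6->F, B7->T, B8->F; hits B1=F, B2=F, B3=S, B4=F, B5=E, B6=F, B7=T, B8=F
test 3 (c=4, v=5) fires B1->T, B3->E, B2->T, B3->E, B2->T, B3->S, B2->F, B5->E, B4->T, B5->E, B4->T, B5->E, B4->T, B5->S, ...; hits B1=T, B2=T, B2=F, B3=S, B3=E, B4=T, B4=F, B5=S, B5=E, B6=T, B7=F, B8=T
test 4 (c=2, v=3) fires B1->T, B3->E, B2->T, B3->S, B2->F, B5->E, B4->T, B5->E, B4->T, B5->E, B4->T, B5->S, B4->F, B6->T, ...; hits B1=T, B2=T, B2=F, B3=S, B3=E, B4=T, B4=F, B5=S, B5=E, B6=T, B7=F, B8=F
the full pool covers 16 outcomes: B1=T, B1=F, B2=T, B2=F, B3=S, B3=E, B4=T, B4=F, B5=S, B5=E, B6=T, B6=F, B7=T, B7=F, B8=T, B8=F
size 1 is not enough: best union over all size-1 subsets is 12/16
inputs {2, 3} (size 2) cover everything; no size-2 subset with a lexicographically smaller index list covers all 16

Answer: 2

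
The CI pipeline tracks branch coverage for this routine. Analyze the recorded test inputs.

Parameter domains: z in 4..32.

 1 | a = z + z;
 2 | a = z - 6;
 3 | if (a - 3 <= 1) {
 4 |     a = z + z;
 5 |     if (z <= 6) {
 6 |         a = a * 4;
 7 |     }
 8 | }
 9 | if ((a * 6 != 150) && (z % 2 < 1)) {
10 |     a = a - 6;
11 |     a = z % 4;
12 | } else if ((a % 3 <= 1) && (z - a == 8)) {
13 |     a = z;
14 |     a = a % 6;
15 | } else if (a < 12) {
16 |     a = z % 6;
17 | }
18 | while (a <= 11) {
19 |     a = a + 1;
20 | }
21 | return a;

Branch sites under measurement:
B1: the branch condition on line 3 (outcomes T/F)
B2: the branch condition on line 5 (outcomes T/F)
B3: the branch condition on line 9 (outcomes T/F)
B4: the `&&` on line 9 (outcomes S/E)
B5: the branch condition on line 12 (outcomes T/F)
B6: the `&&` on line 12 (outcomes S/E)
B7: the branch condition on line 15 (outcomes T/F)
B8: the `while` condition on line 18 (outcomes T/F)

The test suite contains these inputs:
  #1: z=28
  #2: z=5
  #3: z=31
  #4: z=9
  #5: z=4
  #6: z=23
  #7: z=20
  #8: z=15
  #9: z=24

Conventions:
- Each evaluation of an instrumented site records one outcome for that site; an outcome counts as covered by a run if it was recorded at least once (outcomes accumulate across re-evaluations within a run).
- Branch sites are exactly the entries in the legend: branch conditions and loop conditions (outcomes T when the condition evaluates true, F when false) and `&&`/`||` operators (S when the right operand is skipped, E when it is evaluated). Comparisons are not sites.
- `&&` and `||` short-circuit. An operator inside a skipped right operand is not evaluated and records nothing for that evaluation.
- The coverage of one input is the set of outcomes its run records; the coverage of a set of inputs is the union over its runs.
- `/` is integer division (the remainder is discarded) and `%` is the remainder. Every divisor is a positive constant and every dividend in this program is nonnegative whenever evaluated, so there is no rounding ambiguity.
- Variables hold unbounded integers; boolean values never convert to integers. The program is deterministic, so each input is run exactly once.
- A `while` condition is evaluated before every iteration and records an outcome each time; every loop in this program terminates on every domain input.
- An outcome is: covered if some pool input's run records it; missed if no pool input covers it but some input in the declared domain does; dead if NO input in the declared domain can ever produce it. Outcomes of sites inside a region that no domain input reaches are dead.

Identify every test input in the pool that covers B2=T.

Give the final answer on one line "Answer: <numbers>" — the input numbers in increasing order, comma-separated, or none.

input #1 (z=28): does not record B2=T
input #2 (z=5): records B2=T
input #3 (z=31): does not record B2=T
input #4 (z=9): does not record B2=T
input #5 (z=4): records B2=T
input #6 (z=23): does not record B2=T
input #7 (z=20): does not record B2=T
input #8 (z=15): does not record B2=T
input #9 (z=24): does not record B2=T

Answer: 2, 5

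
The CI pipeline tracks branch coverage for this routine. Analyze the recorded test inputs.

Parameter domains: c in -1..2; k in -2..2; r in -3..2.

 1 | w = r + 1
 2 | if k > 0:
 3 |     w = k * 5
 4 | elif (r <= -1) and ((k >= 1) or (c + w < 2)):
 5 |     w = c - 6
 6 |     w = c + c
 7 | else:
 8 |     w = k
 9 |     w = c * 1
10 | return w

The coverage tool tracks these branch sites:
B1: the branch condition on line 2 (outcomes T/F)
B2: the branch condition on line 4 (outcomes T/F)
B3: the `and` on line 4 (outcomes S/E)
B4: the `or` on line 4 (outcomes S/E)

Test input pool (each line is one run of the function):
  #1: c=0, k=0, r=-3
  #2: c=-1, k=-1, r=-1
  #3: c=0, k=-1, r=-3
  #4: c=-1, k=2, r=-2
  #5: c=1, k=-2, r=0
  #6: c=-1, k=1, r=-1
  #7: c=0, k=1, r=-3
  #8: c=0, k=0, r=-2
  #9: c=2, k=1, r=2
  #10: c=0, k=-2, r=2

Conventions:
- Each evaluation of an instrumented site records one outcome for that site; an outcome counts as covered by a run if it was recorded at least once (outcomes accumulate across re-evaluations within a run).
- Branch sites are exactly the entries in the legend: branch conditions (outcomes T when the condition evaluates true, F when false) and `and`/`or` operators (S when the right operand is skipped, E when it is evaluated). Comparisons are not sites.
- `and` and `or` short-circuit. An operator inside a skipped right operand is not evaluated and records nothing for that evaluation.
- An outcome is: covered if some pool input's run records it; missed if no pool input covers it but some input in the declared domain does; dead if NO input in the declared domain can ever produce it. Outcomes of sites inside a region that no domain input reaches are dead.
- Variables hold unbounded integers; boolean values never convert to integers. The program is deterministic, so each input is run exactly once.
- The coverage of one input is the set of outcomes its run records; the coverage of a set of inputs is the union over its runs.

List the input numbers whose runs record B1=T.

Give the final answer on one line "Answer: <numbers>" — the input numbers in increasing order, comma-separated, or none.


input #1 (c=0, k=0, r=-3): misses B1=T
input #2 (c=-1, k=-1, r=-1): misses B1=T
input #3 (c=0, k=-1, r=-3): misses B1=T
input #4 (c=-1, k=2, r=-2): covers B1=T
input #5 (c=1, k=-2, r=0): misses B1=T
input #6 (c=-1, k=1, r=-1): covers B1=T
input #7 (c=0, k=1, r=-3): covers B1=T
input #8 (c=0, k=0, r=-2): misses B1=T
input #9 (c=2, k=1, r=2): covers B1=T
input #10 (c=0, k=-2, r=2): misses B1=T
Answer: 4, 6, 7, 9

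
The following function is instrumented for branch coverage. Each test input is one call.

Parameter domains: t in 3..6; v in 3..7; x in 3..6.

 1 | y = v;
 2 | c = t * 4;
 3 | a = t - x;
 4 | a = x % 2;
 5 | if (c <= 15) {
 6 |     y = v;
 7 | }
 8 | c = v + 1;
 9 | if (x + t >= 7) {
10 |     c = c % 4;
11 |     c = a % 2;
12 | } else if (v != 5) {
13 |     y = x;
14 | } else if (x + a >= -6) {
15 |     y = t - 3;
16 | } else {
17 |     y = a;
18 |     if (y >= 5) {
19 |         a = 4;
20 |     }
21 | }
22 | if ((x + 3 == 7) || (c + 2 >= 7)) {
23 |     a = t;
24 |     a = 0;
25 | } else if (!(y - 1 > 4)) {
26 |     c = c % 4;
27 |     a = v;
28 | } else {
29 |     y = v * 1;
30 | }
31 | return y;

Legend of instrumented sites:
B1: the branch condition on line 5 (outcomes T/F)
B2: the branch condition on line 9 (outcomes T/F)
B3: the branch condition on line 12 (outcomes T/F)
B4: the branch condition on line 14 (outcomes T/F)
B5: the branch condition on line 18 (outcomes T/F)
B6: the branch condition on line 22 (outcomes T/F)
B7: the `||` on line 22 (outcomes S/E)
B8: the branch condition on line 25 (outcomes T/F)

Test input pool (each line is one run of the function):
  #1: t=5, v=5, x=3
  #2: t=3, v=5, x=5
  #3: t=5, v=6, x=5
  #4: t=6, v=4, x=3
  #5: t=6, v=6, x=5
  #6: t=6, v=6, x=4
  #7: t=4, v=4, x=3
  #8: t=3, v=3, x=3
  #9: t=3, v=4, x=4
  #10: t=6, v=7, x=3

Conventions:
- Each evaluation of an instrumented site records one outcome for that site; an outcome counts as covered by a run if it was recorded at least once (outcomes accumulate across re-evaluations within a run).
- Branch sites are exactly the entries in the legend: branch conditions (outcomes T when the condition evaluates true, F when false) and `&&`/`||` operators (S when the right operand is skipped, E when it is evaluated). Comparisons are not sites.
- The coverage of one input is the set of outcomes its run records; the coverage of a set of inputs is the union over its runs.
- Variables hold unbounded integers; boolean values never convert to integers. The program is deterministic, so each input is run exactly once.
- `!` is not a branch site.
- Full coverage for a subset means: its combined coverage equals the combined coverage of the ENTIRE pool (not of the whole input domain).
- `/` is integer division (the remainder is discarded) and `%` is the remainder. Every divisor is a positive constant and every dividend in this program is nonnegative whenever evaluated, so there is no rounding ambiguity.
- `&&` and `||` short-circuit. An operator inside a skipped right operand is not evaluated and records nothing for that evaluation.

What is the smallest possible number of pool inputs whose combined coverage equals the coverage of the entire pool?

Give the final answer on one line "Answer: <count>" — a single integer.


test 1 (t=5, v=5, x=3) fires B1->F, B2->T, B7->E, B6->F, B8->T; hits B1=F, B2=T, B6=F, B7=E, B8=T
test 2 (t=3, v=5, x=5) fires B1->T, B2->T, B7->E, B6->F, B8->T; hits B1=T, B2=T, B6=F, B7=E, B8=T
test 3 (t=5, v=6, x=5) fires B1->F, B2->T, B7->E, B6->F, B8->F; hits B1=F, B2=T, B6=F, B7=E, B8=F
test 4 (t=6, v=4, x=3) fires B1->F, B2->T, B7->E, B6->F, B8->T; hits B1=F, B2=T, B6=F, B7=E, B8=T
test 5 (t=6, v=6, x=5) fires B1->F, B2->T, B7->E, B6->F, B8->F; hits B1=F, B2=T, B6=F, B7=E, B8=F
test 6 (t=6, v=6, x=4) fires B1->F, B2->T, B7->S, B6->T; hits B1=F, B2=T, B6=T, B7=S
test 7 (t=4, v=4, x=3) fires B1->F, B2->T, B7->E, B6->F, B8->T; hits B1=F, B2=T, B6=F, B7=E, B8=T
test 8 (t=3, v=3, x=3) fires B1->T, B2->F, B3->T, B7->E, B6->F, B8->T; hits B1=T, B2=F, B3=T, B6=F, B7=E, B8=T
test 9 (t=3, v=4, x=4) fires B1->T, B2->T, B7->S, B6->T; hits B1=T, B2=T, B6=T, B7=S
test 10 (t=6, v=7, x=3) fires B1->F, B2->T, B7->E, B6->F, B8->F; hits B1=F, B2=T, B6=F, B7=E, B8=F
union over all inputs: B1=T, B1=F, B2=T, B2=F, B3=T, B6=T, B6=F, B7=S, B7=E, B8=T, B8=F (11 outcomes)
checked all size-1 subsets: none covers 11 outcomes (max 6/11)
checked all size-2 subsets: none covers 11 outcomes (max 10/11)
at size 3, {3, 6, 8} reaches all 11 outcomes; every lexicographically earlier size-3 subset fails
Answer: 3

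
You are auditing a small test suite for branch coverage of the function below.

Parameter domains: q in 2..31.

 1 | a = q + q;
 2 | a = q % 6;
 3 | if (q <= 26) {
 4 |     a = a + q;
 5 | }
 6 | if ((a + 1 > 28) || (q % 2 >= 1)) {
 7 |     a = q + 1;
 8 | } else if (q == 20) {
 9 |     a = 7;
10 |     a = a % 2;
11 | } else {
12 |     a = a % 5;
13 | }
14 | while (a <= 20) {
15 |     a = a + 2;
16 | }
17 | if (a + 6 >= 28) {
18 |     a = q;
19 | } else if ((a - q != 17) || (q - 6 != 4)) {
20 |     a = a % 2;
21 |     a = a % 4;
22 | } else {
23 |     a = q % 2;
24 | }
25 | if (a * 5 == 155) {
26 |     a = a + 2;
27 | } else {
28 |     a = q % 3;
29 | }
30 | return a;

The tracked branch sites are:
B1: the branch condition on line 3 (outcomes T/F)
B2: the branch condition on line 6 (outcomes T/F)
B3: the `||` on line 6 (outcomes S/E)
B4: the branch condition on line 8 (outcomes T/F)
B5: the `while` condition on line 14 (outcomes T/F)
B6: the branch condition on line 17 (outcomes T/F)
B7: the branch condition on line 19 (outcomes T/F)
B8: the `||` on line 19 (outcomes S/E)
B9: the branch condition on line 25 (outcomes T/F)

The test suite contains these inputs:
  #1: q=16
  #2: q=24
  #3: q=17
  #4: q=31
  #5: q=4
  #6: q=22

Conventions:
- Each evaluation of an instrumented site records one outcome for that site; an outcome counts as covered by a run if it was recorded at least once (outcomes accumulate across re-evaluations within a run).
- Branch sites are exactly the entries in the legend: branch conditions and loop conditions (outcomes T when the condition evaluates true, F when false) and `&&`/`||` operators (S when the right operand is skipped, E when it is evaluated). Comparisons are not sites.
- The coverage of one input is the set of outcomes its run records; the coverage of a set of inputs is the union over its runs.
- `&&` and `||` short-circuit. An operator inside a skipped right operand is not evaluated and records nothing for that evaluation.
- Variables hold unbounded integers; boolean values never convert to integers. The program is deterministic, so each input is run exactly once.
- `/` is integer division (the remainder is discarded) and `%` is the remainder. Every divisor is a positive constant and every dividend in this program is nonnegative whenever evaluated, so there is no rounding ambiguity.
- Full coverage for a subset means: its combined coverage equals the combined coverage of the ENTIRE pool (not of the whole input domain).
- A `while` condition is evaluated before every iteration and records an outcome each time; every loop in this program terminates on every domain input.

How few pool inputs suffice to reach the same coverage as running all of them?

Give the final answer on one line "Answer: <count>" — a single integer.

input #1, q=16: events B1->T, B3->E, B2->F, B4->F, B5->T, B5->T, B5->T, B5->T, B5->T, B5->T, B5->T, B5->T, B5->T, B5->T, ...; outcomes B1=T, B2=F, B3=E, B4=F, B5=T, B5=F, B6=T, B9=F
input #2, q=24: events B1->T, B3->E, B2->F, B4->F, B5->T, B5->T, B5->T, B5->T, B5->T, B5->T, B5->T, B5->T, B5->T, B5->F, ...; outcomes B1=T, B2=F, B3=E, B4=F, B5=T, B5=F, B6=T, B9=F
input #3, q=17: events B1->T, B3->E, B2->T, B5->T, B5->T, B5->F, B6->T, B9->F; outcomes B1=T, B2=T, B3=E, B5=T, B5=F, B6=T, B9=F
input #4, q=31: events B1->F, B3->E, B2->T, B5->F, B6->T, B9->T; outcomes B1=F, B2=T, B3=E, B5=F, B6=T, B9=T
input #5, q=4: events B1->T, B3->E, B2->F, B4->F, B5->T, B5->T, B5->T, B5->T, B5->T, B5->T, B5->T, B5->T, B5->T, B5->F, ...; outcomes B1=T, B2=F, B3=E, B4=F, B5=T, B5=F, B6=F, B7=T, B8=E, B9=F
input #6, q=22: events B1->T, B3->E, B2->F, B4->F, B5->T, B5->T, B5->T, B5->T, B5->T, B5->T, B5->T, B5->T, B5->T, B5->T, ...; outcomes B1=T, B2=F, B3=E, B4=F, B5=T, B5=F, B6=F, B7=T, B8=S, B9=F
union over all inputs: B1=T, B1=F, B2=T, B2=F, B3=E, B4=F, B5=T, B5=F, B6=T, B6=F, B7=T, B8=S, B8=E, B9=T, B9=F (15 outcomes)
size 1 is not enough: best union over all size-1 subsets is 10/15
size 2 is not enough: best union over all size-2 subsets is 14/15
size 3: inputs {4, 5, 6} cover all 15 outcomes, and no lexicographically smaller subset of this size does

Answer: 3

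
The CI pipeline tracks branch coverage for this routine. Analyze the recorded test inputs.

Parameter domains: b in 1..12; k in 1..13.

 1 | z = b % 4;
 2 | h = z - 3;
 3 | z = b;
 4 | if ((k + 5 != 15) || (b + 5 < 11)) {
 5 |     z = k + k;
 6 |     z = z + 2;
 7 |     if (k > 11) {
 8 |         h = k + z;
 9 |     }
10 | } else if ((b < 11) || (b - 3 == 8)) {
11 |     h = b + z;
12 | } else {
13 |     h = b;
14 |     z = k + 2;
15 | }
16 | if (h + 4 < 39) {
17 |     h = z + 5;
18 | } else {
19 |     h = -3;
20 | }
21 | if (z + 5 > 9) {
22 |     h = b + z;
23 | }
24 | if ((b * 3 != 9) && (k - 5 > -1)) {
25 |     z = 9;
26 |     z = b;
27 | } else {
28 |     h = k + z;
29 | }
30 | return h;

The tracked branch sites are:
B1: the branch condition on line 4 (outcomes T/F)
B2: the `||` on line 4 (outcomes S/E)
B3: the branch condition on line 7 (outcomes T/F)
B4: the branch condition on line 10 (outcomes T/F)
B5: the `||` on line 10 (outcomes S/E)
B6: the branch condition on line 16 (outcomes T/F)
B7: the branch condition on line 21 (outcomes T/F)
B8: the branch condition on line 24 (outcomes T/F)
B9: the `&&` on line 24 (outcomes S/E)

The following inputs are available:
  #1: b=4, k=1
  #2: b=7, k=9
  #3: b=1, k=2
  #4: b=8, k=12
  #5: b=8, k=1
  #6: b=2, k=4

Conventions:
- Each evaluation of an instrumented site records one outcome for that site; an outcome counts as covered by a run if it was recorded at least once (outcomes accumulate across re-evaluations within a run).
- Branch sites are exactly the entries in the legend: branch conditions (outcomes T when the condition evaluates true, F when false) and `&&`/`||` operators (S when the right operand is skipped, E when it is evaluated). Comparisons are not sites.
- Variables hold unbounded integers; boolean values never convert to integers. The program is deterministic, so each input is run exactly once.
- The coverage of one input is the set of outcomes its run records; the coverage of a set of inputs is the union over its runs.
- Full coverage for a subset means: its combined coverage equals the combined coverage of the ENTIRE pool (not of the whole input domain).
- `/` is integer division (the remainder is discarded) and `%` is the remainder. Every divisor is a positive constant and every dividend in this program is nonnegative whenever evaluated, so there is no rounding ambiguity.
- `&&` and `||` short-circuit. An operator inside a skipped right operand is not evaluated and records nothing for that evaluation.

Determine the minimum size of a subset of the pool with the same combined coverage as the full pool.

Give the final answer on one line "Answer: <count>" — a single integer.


#1 (b=4, k=1) -> B2->S, B1->T, B3->F, B6->T, B7->F, B9->E, B8->F; covered: B1=T, B2=S, B3=F, B6=T, B7=F, B8=F, B9=E
#2 (b=7, k=9) -> B2->S, B1->T, B3->F, B6->T, B7->T, B9->E, B8->T; covered: B1=T, B2=S, B3=F, B6=T, B7=T, B8=T, B9=E
#3 (b=1, k=2) -> B2->S, B1->T, B3->F, B6->T, B7->T, B9->E, B8->F; covered: B1=T, B2=S, B3=F, B6=T, B7=T, B8=F, B9=E
#4 (b=8, k=12) -> B2->S, B1->T, B3->T, B6->F, B7->T, B9->E, B8->T; covered: B1=T, B2=S, B3=T, B6=F, B7=T, B8=T, B9=E
#5 (b=8, k=1) -> B2->S, B1->T, B3->F, B6->T, B7->F, B9->E, B8->F; covered: B1=T, B2=S, B3=F, B6=T, B7=F, B8=F, B9=E
#6 (b=2, k=4) -> B2->S, B1->T, B3->F, B6->T, B7->T, B9->E, B8->F; covered: B1=T, B2=S, B3=F, B6=T, B7=T, B8=F, B9=E
together the pool reaches 11 outcomes: B1=T, B2=S, B3=T, B3=F, B6=T, B6=F, B7=T, B7=F, B8=T, B8=F, B9=E
no size-1 subset reaches all 11 outcomes (best union: 7/11)
at size 2, {1, 4} reaches all 11 outcomes; every lexicographically earlier size-2 subset fails
Answer: 2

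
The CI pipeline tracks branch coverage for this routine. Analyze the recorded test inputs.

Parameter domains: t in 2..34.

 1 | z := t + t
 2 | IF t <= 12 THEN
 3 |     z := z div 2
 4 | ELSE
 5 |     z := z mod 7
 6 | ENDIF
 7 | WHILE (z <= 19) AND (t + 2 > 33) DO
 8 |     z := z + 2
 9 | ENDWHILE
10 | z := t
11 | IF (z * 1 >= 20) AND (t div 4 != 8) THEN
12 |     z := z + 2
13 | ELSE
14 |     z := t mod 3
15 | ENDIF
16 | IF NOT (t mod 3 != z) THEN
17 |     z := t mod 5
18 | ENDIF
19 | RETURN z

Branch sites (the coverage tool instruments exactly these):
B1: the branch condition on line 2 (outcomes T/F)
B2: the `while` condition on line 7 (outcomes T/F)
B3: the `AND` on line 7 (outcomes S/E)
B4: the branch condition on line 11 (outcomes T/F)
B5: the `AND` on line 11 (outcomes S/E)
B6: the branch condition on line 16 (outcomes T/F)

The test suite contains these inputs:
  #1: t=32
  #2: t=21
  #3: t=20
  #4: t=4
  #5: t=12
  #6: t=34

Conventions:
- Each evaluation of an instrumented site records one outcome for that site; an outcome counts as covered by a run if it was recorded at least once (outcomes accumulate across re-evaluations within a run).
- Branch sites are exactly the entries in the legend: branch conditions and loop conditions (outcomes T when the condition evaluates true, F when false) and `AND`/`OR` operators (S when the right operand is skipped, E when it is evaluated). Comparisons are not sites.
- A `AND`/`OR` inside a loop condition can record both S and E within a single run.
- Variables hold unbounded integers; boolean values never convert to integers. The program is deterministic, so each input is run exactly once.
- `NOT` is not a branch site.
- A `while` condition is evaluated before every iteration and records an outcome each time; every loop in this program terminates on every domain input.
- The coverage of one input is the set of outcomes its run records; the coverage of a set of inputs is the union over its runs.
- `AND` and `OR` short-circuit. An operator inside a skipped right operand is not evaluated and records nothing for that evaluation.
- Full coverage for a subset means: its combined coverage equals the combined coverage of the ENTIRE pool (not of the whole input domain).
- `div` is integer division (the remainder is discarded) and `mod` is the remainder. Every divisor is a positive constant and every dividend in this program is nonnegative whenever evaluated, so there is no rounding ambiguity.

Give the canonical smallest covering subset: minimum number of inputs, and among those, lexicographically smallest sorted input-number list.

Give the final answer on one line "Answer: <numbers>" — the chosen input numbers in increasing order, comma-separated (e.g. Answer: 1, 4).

input #1, t=32: events B1->F, B3->E, B2->T, B3->E, B2->T, B3->E, B2->T, B3->E, B2->T, B3->E, B2->T, B3->E, B2->T, B3->E, ...; outcomes B1=F, B2=T, B2=F, B3=S, B3=E, B4=F, B5=E, B6=T
input #2, t=21: events B1->F, B3->E, B2->F, B5->E, B4->T, B6->F; outcomes B1=F, B2=F, B3=E, B4=T, B5=E, B6=F
input #3, t=20: events B1->F, B3->E, B2->F, B5->E, B4->T, B6->F; outcomes B1=F, B2=F, B3=E, B4=T, B5=E, B6=F
input #4, t=4: events B1->T, B3->E, B2->F, B5->S, B4->F, B6->T; outcomes B1=T, B2=F, B3=E, B4=F, B5=S, B6=T
input #5, t=12: events B1->T, B3->E, B2->F, B5->S, B4->F, B6->T; outcomes B1=T, B2=F, B3=E, B4=F, B5=S, B6=T
input #6, t=34: events B1->F, B3->E, B2->T, B3->E, B2->T, B3->E, B2->T, B3->E, B2->T, B3->E, B2->T, B3->E, B2->T, B3->E, ...; outcomes B1=F, B2=T, B2=F, B3=S, B3=E, B4=F, B5=E, B6=T
the full pool covers 12 outcomes: B1=T, B1=F, B2=T, B2=F, B3=S, B3=E, B4=T, B4=F, B5=S, B5=E, B6=T, B6=F
size 1 is not enough: best union over all size-1 subsets is 8/12
size 2 is not enough: best union over all size-2 subsets is 10/12
at size 3, {1, 2, 4} reaches all 12 outcomes; every lexicographically earlier size-3 subset fails

Answer: 1, 2, 4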